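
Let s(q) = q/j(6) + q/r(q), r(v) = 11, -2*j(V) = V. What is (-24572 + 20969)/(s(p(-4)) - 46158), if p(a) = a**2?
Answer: 118899/1523342 ≈ 0.078051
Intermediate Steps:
j(V) = -V/2
s(q) = -8*q/33 (s(q) = q/((-1/2*6)) + q/11 = q/(-3) + q*(1/11) = q*(-1/3) + q/11 = -q/3 + q/11 = -8*q/33)
(-24572 + 20969)/(s(p(-4)) - 46158) = (-24572 + 20969)/(-8/33*(-4)**2 - 46158) = -3603/(-8/33*16 - 46158) = -3603/(-128/33 - 46158) = -3603/(-1523342/33) = -3603*(-33/1523342) = 118899/1523342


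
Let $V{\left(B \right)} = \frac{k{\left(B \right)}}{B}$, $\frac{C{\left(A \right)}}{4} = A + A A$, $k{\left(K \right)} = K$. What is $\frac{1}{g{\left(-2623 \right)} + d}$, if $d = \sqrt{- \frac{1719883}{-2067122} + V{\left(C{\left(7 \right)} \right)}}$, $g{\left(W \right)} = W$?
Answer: $- \frac{5422061006}{14222062231733} - \frac{\sqrt{7828201349610}}{14222062231733} \approx -0.00038144$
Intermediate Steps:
$C{\left(A \right)} = 4 A + 4 A^{2}$ ($C{\left(A \right)} = 4 \left(A + A A\right) = 4 \left(A + A^{2}\right) = 4 A + 4 A^{2}$)
$V{\left(B \right)} = 1$ ($V{\left(B \right)} = \frac{B}{B} = 1$)
$d = \frac{\sqrt{7828201349610}}{2067122}$ ($d = \sqrt{- \frac{1719883}{-2067122} + 1} = \sqrt{\left(-1719883\right) \left(- \frac{1}{2067122}\right) + 1} = \sqrt{\frac{1719883}{2067122} + 1} = \sqrt{\frac{3787005}{2067122}} = \frac{\sqrt{7828201349610}}{2067122} \approx 1.3535$)
$\frac{1}{g{\left(-2623 \right)} + d} = \frac{1}{-2623 + \frac{\sqrt{7828201349610}}{2067122}}$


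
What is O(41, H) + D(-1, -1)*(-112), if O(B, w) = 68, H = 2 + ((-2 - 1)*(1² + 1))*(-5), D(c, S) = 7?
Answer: -716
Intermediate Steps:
H = 32 (H = 2 - 3*(1 + 1)*(-5) = 2 - 3*2*(-5) = 2 - 6*(-5) = 2 + 30 = 32)
O(41, H) + D(-1, -1)*(-112) = 68 + 7*(-112) = 68 - 784 = -716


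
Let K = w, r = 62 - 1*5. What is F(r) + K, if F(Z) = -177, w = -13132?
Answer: -13309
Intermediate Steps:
r = 57 (r = 62 - 5 = 57)
K = -13132
F(r) + K = -177 - 13132 = -13309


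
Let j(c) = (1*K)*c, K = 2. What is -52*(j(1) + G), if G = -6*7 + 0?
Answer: 2080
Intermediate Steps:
G = -42 (G = -42 + 0 = -42)
j(c) = 2*c (j(c) = (1*2)*c = 2*c)
-52*(j(1) + G) = -52*(2*1 - 42) = -52*(2 - 42) = -52*(-40) = 2080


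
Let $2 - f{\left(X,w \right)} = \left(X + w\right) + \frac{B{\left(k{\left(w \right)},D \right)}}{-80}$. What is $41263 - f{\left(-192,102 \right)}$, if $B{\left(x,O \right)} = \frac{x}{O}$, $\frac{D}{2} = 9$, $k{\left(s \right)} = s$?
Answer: $\frac{9881023}{240} \approx 41171.0$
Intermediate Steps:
$D = 18$ ($D = 2 \cdot 9 = 18$)
$f{\left(X,w \right)} = 2 - X - \frac{1439 w}{1440}$ ($f{\left(X,w \right)} = 2 - \left(\left(X + w\right) + \frac{w \frac{1}{18}}{-80}\right) = 2 - \left(\left(X + w\right) + w \frac{1}{18} \left(- \frac{1}{80}\right)\right) = 2 - \left(\left(X + w\right) + \frac{w}{18} \left(- \frac{1}{80}\right)\right) = 2 - \left(\left(X + w\right) - \frac{w}{1440}\right) = 2 - \left(X + \frac{1439 w}{1440}\right) = 2 - X - \frac{1439 w}{1440}$)
$41263 - f{\left(-192,102 \right)} = 41263 - \left(2 - -192 - \frac{24463}{240}\right) = 41263 - \left(2 + 192 - \frac{24463}{240}\right) = 41263 - \frac{22097}{240} = \frac{9881023}{240}$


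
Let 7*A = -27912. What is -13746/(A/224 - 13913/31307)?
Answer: 84347820312/111957071 ≈ 753.39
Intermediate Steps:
A = -27912/7 (A = (⅐)*(-27912) = -27912/7 ≈ -3987.4)
-13746/(A/224 - 13913/31307) = -13746/(-27912/7/224 - 13913/31307) = -13746/(-27912/7*1/224 - 13913*1/31307) = -13746/(-3489/196 - 13913/31307) = -13746/(-111957071/6136172) = -13746*(-6136172/111957071) = 84347820312/111957071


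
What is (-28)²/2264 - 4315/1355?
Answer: -217671/76693 ≈ -2.8382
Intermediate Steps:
(-28)²/2264 - 4315/1355 = 784*(1/2264) - 4315*1/1355 = 98/283 - 863/271 = -217671/76693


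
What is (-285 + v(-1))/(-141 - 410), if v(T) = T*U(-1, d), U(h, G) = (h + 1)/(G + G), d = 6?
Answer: 15/29 ≈ 0.51724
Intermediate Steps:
U(h, G) = (1 + h)/(2*G) (U(h, G) = (1 + h)/((2*G)) = (1 + h)*(1/(2*G)) = (1 + h)/(2*G))
v(T) = 0 (v(T) = T*((½)*(1 - 1)/6) = T*((½)*(⅙)*0) = T*0 = 0)
(-285 + v(-1))/(-141 - 410) = (-285 + 0)/(-141 - 410) = -285/(-551) = -285*(-1/551) = 15/29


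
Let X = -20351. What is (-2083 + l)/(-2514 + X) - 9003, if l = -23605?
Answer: -205827907/22865 ≈ -9001.9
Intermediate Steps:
(-2083 + l)/(-2514 + X) - 9003 = (-2083 - 23605)/(-2514 - 20351) - 9003 = -25688/(-22865) - 9003 = -25688*(-1/22865) - 9003 = 25688/22865 - 9003 = -205827907/22865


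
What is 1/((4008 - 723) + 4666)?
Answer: 1/7951 ≈ 0.00012577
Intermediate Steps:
1/((4008 - 723) + 4666) = 1/(3285 + 4666) = 1/7951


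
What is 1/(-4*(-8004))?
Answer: 1/32016 ≈ 3.1234e-5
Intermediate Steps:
1/(-4*(-8004)) = 1/32016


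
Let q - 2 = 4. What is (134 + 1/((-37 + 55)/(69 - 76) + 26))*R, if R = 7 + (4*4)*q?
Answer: 2264249/164 ≈ 13806.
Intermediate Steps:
q = 6 (q = 2 + 4 = 6)
R = 103 (R = 7 + (4*4)*6 = 7 + 16*6 = 7 + 96 = 103)
(134 + 1/((-37 + 55)/(69 - 76) + 26))*R = (134 + 1/((-37 + 55)/(69 - 76) + 26))*103 = (134 + 1/(18/(-7) + 26))*103 = (134 + 1/(18*(-⅐) + 26))*103 = (134 + 1/(-18/7 + 26))*103 = (134 + 1/(164/7))*103 = (134 + 7/164)*103 = (21983/164)*103 = 2264249/164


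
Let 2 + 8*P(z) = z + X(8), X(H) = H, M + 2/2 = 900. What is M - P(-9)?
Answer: 7195/8 ≈ 899.38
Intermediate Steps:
M = 899 (M = -1 + 900 = 899)
P(z) = 3/4 + z/8 (P(z) = -1/4 + (z + 8)/8 = -1/4 + (8 + z)/8 = -1/4 + (1 + z/8) = 3/4 + z/8)
M - P(-9) = 899 - (3/4 + (1/8)*(-9)) = 899 - (3/4 - 9/8) = 899 - 1*(-3/8) = 899 + 3/8 = 7195/8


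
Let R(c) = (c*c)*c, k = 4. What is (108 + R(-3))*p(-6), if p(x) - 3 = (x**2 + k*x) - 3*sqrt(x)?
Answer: 1215 - 243*I*sqrt(6) ≈ 1215.0 - 595.23*I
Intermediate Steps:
p(x) = 3 + x**2 - 3*sqrt(x) + 4*x (p(x) = 3 + ((x**2 + 4*x) - 3*sqrt(x)) = 3 + (x**2 - 3*sqrt(x) + 4*x) = 3 + x**2 - 3*sqrt(x) + 4*x)
R(c) = c**3 (R(c) = c**2*c = c**3)
(108 + R(-3))*p(-6) = (108 + (-3)**3)*(3 + (-6)**2 - 3*I*sqrt(6) + 4*(-6)) = (108 - 27)*(3 + 36 - 3*I*sqrt(6) - 24) = 81*(3 + 36 - 3*I*sqrt(6) - 24) = 81*(15 - 3*I*sqrt(6)) = 1215 - 243*I*sqrt(6)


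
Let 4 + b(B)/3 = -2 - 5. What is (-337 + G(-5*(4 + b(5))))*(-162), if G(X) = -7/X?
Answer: 7917264/145 ≈ 54602.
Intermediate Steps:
b(B) = -33 (b(B) = -12 + 3*(-2 - 5) = -12 + 3*(-7) = -12 - 21 = -33)
(-337 + G(-5*(4 + b(5))))*(-162) = (-337 - 7*(-1/(5*(4 - 33))))*(-162) = (-337 - 7/((-5*(-29))))*(-162) = (-337 - 7/145)*(-162) = -48872/145*(-162) = 7917264/145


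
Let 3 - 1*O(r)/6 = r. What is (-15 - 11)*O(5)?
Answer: 312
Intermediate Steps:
O(r) = 18 - 6*r
(-15 - 11)*O(5) = (-15 - 11)*(18 - 6*5) = -26*(18 - 30) = -26*(-12) = 312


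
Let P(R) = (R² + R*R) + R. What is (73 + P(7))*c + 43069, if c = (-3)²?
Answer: 44671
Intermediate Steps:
c = 9
P(R) = R + 2*R² (P(R) = (R² + R²) + R = 2*R² + R = R + 2*R²)
(73 + P(7))*c + 43069 = (73 + 7*(1 + 2*7))*9 + 43069 = (73 + 7*(1 + 14))*9 + 43069 = (73 + 7*15)*9 + 43069 = (73 + 105)*9 + 43069 = 178*9 + 43069 = 1602 + 43069 = 44671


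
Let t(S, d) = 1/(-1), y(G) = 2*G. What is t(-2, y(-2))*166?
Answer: -166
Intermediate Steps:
t(S, d) = -1
t(-2, y(-2))*166 = -1*166 = -166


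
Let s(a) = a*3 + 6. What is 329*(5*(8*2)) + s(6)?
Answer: 26344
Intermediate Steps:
s(a) = 6 + 3*a (s(a) = 3*a + 6 = 6 + 3*a)
329*(5*(8*2)) + s(6) = 329*(5*(8*2)) + (6 + 3*6) = 329*(5*16) + (6 + 18) = 329*80 + 24 = 26320 + 24 = 26344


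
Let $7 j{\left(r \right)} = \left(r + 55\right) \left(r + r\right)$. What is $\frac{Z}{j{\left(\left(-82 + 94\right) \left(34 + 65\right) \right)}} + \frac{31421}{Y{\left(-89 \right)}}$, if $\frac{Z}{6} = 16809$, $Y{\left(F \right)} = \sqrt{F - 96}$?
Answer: $\frac{39221}{164076} - \frac{31421 i \sqrt{185}}{185} \approx 0.23904 - 2310.1 i$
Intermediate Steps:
$Y{\left(F \right)} = \sqrt{-96 + F}$
$Z = 100854$ ($Z = 6 \cdot 16809 = 100854$)
$j{\left(r \right)} = \frac{2 r \left(55 + r\right)}{7}$ ($j{\left(r \right)} = \frac{\left(r + 55\right) \left(r + r\right)}{7} = \frac{\left(55 + r\right) 2 r}{7} = \frac{2 r \left(55 + r\right)}{7}$)
$\frac{Z}{j{\left(\left(-82 + 94\right) \left(34 + 65\right) \right)}} + \frac{31421}{Y{\left(-89 \right)}} = \frac{100854}{\frac{2}{7} \left(-82 + 94\right) \left(34 + 65\right) \left(55 + \left(-82 + 94\right) \left(34 + 65\right)\right)} + \frac{31421}{\sqrt{-96 - 89}} = \frac{100854}{\frac{2}{7} \cdot 12 \cdot 99 \left(55 + 12 \cdot 99\right)} + \frac{31421}{\sqrt{-185}} = \frac{100854}{\frac{2}{7} \cdot 1188 \left(55 + 1188\right)} + \frac{31421}{i \sqrt{185}} = \frac{100854}{\frac{2}{7} \cdot 1188 \cdot 1243} + 31421 \left(- \frac{i \sqrt{185}}{185}\right) = \frac{100854}{\frac{2953368}{7}} - \frac{31421 i \sqrt{185}}{185} = 100854 \cdot \frac{7}{2953368} - \frac{31421 i \sqrt{185}}{185} = \frac{39221}{164076} - \frac{31421 i \sqrt{185}}{185}$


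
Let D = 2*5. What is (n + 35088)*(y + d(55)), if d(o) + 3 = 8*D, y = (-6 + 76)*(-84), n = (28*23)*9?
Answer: -237249852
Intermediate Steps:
n = 5796 (n = 644*9 = 5796)
D = 10
y = -5880 (y = 70*(-84) = -5880)
d(o) = 77 (d(o) = -3 + 8*10 = -3 + 80 = 77)
(n + 35088)*(y + d(55)) = (5796 + 35088)*(-5880 + 77) = 40884*(-5803) = -237249852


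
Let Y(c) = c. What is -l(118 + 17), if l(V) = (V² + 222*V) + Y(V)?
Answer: -48330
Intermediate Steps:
l(V) = V² + 223*V (l(V) = (V² + 222*V) + V = V² + 223*V)
-l(118 + 17) = -(118 + 17)*(223 + (118 + 17)) = -135*(223 + 135) = -135*358 = -1*48330 = -48330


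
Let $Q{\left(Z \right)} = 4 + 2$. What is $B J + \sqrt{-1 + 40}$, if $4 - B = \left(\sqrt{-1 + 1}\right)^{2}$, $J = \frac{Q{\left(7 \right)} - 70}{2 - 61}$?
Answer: $\frac{256}{59} + \sqrt{39} \approx 10.584$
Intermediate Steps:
$Q{\left(Z \right)} = 6$
$J = \frac{64}{59}$ ($J = \frac{6 - 70}{2 - 61} = - \frac{64}{-59} = \left(-64\right) \left(- \frac{1}{59}\right) = \frac{64}{59} \approx 1.0847$)
$B = 4$ ($B = 4 - \left(\sqrt{-1 + 1}\right)^{2} = 4 - \left(\sqrt{0}\right)^{2} = 4 - 0^{2} = 4 - 0 = 4 + 0 = 4$)
$B J + \sqrt{-1 + 40} = 4 \cdot \frac{64}{59} + \sqrt{-1 + 40} = \frac{256}{59} + \sqrt{39}$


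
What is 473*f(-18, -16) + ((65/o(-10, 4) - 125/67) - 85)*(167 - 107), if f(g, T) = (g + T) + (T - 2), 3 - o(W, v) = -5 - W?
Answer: -2127782/67 ≈ -31758.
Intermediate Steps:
o(W, v) = 8 + W (o(W, v) = 3 - (-5 - W) = 3 + (5 + W) = 8 + W)
f(g, T) = -2 + g + 2*T (f(g, T) = (T + g) + (-2 + T) = -2 + g + 2*T)
473*f(-18, -16) + ((65/o(-10, 4) - 125/67) - 85)*(167 - 107) = 473*(-2 - 18 + 2*(-16)) + ((65/(8 - 10) - 125/67) - 85)*(167 - 107) = 473*(-2 - 18 - 32) + ((65/(-2) - 125*1/67) - 85)*60 = 473*(-52) + ((65*(-½) - 125/67) - 85)*60 = -24596 + ((-65/2 - 125/67) - 85)*60 = -24596 + (-4605/134 - 85)*60 = -24596 - 15995/134*60 = -24596 - 479850/67 = -2127782/67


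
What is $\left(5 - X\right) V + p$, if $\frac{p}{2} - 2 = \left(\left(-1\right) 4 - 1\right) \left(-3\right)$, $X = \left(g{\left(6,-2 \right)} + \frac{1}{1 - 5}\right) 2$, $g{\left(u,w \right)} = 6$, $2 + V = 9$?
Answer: $- \frac{23}{2} \approx -11.5$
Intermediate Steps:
$V = 7$ ($V = -2 + 9 = 7$)
$X = \frac{23}{2}$ ($X = \left(6 + \frac{1}{1 - 5}\right) 2 = \left(6 + \frac{1}{-4}\right) 2 = \left(6 - \frac{1}{4}\right) 2 = \frac{23}{4} \cdot 2 = \frac{23}{2} \approx 11.5$)
$p = 34$ ($p = 4 + 2 \left(\left(-1\right) 4 - 1\right) \left(-3\right) = 4 + 2 \left(-4 - 1\right) \left(-3\right) = 4 + 2 \left(\left(-5\right) \left(-3\right)\right) = 4 + 2 \cdot 15 = 4 + 30 = 34$)
$\left(5 - X\right) V + p = \left(5 - \frac{23}{2}\right) 7 + 34 = \left(- \frac{13}{2}\right) 7 + 34 = - \frac{91}{2} + 34 = - \frac{23}{2}$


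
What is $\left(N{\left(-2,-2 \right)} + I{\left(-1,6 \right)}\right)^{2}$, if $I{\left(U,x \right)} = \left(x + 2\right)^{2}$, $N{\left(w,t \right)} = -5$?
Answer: $3481$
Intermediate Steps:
$I{\left(U,x \right)} = \left(2 + x\right)^{2}$
$\left(N{\left(-2,-2 \right)} + I{\left(-1,6 \right)}\right)^{2} = \left(-5 + \left(2 + 6\right)^{2}\right)^{2} = \left(-5 + 8^{2}\right)^{2} = \left(-5 + 64\right)^{2} = 59^{2} = 3481$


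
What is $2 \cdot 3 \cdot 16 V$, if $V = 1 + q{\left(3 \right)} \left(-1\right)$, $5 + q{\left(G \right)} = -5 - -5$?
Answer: $576$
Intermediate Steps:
$q{\left(G \right)} = -5$ ($q{\left(G \right)} = -5 - 0 = -5 + \left(-5 + 5\right) = -5 + 0 = -5$)
$V = 6$ ($V = 1 - -5 = 1 + 5 = 6$)
$2 \cdot 3 \cdot 16 V = 2 \cdot 3 \cdot 16 \cdot 6 = 6 \cdot 16 \cdot 6 = 96 \cdot 6 = 576$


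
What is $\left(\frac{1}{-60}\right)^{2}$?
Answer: $\frac{1}{3600} \approx 0.00027778$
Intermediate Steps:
$\left(\frac{1}{-60}\right)^{2} = \left(- \frac{1}{60}\right)^{2} = \frac{1}{3600}$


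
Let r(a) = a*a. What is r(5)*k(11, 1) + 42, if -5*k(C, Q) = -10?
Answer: 92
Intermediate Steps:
k(C, Q) = 2 (k(C, Q) = -⅕*(-10) = 2)
r(a) = a²
r(5)*k(11, 1) + 42 = 5²*2 + 42 = 25*2 + 42 = 50 + 42 = 92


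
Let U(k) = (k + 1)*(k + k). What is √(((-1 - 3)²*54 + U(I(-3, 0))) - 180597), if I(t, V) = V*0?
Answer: I*√179733 ≈ 423.95*I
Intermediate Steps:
I(t, V) = 0
U(k) = 2*k*(1 + k) (U(k) = (1 + k)*(2*k) = 2*k*(1 + k))
√(((-1 - 3)²*54 + U(I(-3, 0))) - 180597) = √(((-1 - 3)²*54 + 2*0*(1 + 0)) - 180597) = √(((-4)²*54 + 2*0*1) - 180597) = √((16*54 + 0) - 180597) = √((864 + 0) - 180597) = √(864 - 180597) = √(-179733) = I*√179733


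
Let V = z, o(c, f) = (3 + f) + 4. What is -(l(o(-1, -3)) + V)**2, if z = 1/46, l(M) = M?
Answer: -34225/2116 ≈ -16.174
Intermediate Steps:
o(c, f) = 7 + f
z = 1/46 ≈ 0.021739
V = 1/46 ≈ 0.021739
-(l(o(-1, -3)) + V)**2 = -((7 - 3) + 1/46)**2 = -(4 + 1/46)**2 = -(185/46)**2 = -1*34225/2116 = -34225/2116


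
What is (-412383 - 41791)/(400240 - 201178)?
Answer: -227087/99531 ≈ -2.2816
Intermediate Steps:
(-412383 - 41791)/(400240 - 201178) = -454174/199062 = -454174*1/199062 = -227087/99531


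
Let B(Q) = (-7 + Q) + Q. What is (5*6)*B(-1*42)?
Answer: -2730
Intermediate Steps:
B(Q) = -7 + 2*Q
(5*6)*B(-1*42) = (5*6)*(-7 + 2*(-1*42)) = 30*(-7 + 2*(-42)) = 30*(-7 - 84) = 30*(-91) = -2730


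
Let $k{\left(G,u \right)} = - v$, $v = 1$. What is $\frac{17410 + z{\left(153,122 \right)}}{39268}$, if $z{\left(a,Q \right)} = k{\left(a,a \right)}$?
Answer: $\frac{17409}{39268} \approx 0.44334$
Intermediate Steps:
$k{\left(G,u \right)} = -1$ ($k{\left(G,u \right)} = \left(-1\right) 1 = -1$)
$z{\left(a,Q \right)} = -1$
$\frac{17410 + z{\left(153,122 \right)}}{39268} = \frac{17410 - 1}{39268} = 17409 \cdot \frac{1}{39268} = \frac{17409}{39268}$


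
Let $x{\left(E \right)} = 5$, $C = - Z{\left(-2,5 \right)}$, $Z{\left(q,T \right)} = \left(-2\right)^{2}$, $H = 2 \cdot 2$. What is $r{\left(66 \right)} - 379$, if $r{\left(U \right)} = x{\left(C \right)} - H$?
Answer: $-378$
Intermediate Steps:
$H = 4$
$Z{\left(q,T \right)} = 4$
$C = -4$ ($C = \left(-1\right) 4 = -4$)
$r{\left(U \right)} = 1$ ($r{\left(U \right)} = 5 - 4 = 1$)
$r{\left(66 \right)} - 379 = 1 - 379 = -378$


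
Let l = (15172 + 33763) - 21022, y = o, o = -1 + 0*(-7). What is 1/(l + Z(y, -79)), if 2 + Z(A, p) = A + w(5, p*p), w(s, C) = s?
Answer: 1/27915 ≈ 3.5823e-5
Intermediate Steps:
o = -1 (o = -1 + 0 = -1)
y = -1
Z(A, p) = 3 + A (Z(A, p) = -2 + (A + 5) = -2 + (5 + A) = 3 + A)
l = 27913 (l = 48935 - 21022 = 27913)
1/(l + Z(y, -79)) = 1/(27913 + (3 - 1)) = 1/(27913 + 2) = 1/27915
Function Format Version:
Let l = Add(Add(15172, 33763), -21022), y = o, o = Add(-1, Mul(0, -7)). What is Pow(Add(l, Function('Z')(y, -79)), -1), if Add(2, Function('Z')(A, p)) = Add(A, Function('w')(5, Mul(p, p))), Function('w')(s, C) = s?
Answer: Rational(1, 27915) ≈ 3.5823e-5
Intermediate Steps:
o = -1 (o = Add(-1, 0) = -1)
y = -1
Function('Z')(A, p) = Add(3, A) (Function('Z')(A, p) = Add(-2, Add(A, 5)) = Add(-2, Add(5, A)) = Add(3, A))
l = 27913 (l = Add(48935, -21022) = 27913)
Pow(Add(l, Function('Z')(y, -79)), -1) = Pow(Add(27913, Add(3, -1)), -1) = Pow(Add(27913, 2), -1) = Pow(27915, -1) = Rational(1, 27915)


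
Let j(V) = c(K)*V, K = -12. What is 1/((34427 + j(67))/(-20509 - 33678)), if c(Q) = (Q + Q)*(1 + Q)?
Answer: -7741/7445 ≈ -1.0398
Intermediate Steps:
c(Q) = 2*Q*(1 + Q) (c(Q) = (2*Q)*(1 + Q) = 2*Q*(1 + Q))
j(V) = 264*V (j(V) = (2*(-12)*(1 - 12))*V = (2*(-12)*(-11))*V = 264*V)
1/((34427 + j(67))/(-20509 - 33678)) = 1/((34427 + 264*67)/(-20509 - 33678)) = 1/((34427 + 17688)/(-54187)) = 1/(52115*(-1/54187)) = 1/(-7445/7741) = -7741/7445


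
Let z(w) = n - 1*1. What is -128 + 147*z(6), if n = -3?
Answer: -716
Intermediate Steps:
z(w) = -4 (z(w) = -3 - 1*1 = -3 - 1 = -4)
-128 + 147*z(6) = -128 + 147*(-4) = -128 - 588 = -716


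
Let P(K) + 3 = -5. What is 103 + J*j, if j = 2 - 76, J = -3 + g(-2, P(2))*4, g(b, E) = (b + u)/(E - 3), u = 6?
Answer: 4759/11 ≈ 432.64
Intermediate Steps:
P(K) = -8 (P(K) = -3 - 5 = -8)
g(b, E) = (6 + b)/(-3 + E) (g(b, E) = (b + 6)/(E - 3) = (6 + b)/(-3 + E))
J = -49/11 (J = -3 + ((6 - 2)/(-3 - 8))*4 = -3 + (4/(-11))*4 = -3 - 1/11*4*4 = -3 - 4/11*4 = -3 - 16/11 = -49/11 ≈ -4.4545)
j = -74
103 + J*j = 103 - 49/11*(-74) = 103 + 3626/11 = 4759/11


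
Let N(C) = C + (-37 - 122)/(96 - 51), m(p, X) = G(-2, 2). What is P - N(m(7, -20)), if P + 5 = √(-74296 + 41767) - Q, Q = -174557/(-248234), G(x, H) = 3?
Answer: -19250033/3723510 + I*√32529 ≈ -5.1699 + 180.36*I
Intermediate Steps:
m(p, X) = 3
Q = 174557/248234 (Q = -174557*(-1/248234) = 174557/248234 ≈ 0.70320)
N(C) = -53/15 + C (N(C) = C - 159/45 = C - 159*1/45 = C - 53/15 = -53/15 + C)
P = -1415727/248234 + I*√32529 (P = -5 + (√(-74296 + 41767) - 1*174557/248234) = -5 + (√(-32529) - 174557/248234) = -5 + (I*√32529 - 174557/248234) = -5 + (-174557/248234 + I*√32529) = -1415727/248234 + I*√32529 ≈ -5.7032 + 180.36*I)
P - N(m(7, -20)) = (-1415727/248234 + I*√32529) - (-53/15 + 3) = (-1415727/248234 + I*√32529) - 1*(-8/15) = (-1415727/248234 + I*√32529) + 8/15 = -19250033/3723510 + I*√32529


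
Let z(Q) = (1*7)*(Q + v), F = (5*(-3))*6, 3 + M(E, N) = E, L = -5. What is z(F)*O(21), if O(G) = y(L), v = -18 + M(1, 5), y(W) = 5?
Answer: -3850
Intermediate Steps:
M(E, N) = -3 + E
F = -90 (F = -15*6 = -90)
v = -20 (v = -18 + (-3 + 1) = -18 - 2 = -20)
O(G) = 5
z(Q) = -140 + 7*Q (z(Q) = (1*7)*(Q - 20) = 7*(-20 + Q) = -140 + 7*Q)
z(F)*O(21) = (-140 + 7*(-90))*5 = (-140 - 630)*5 = -770*5 = -3850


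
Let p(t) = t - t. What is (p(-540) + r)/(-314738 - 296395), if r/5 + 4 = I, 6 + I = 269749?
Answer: -26445/11983 ≈ -2.2069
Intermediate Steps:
p(t) = 0
I = 269743 (I = -6 + 269749 = 269743)
r = 1348695 (r = -20 + 5*269743 = -20 + 1348715 = 1348695)
(p(-540) + r)/(-314738 - 296395) = (0 + 1348695)/(-314738 - 296395) = 1348695/(-611133) = 1348695*(-1/611133) = -26445/11983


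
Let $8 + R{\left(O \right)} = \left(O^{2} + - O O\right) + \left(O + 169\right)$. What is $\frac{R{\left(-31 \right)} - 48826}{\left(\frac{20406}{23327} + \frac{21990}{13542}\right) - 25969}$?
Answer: $\frac{1281898801572}{683555671997} \approx 1.8753$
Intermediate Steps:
$R{\left(O \right)} = 161 + O$ ($R{\left(O \right)} = -8 + \left(\left(O^{2} + - O O\right) + \left(O + 169\right)\right) = -8 + \left(\left(O^{2} - O^{2}\right) + \left(169 + O\right)\right) = -8 + \left(0 + \left(169 + O\right)\right) = -8 + \left(169 + O\right) = 161 + O$)
$\frac{R{\left(-31 \right)} - 48826}{\left(\frac{20406}{23327} + \frac{21990}{13542}\right) - 25969} = \frac{\left(161 - 31\right) - 48826}{\left(\frac{20406}{23327} + \frac{21990}{13542}\right) - 25969} = \frac{130 - 48826}{\left(20406 \cdot \frac{1}{23327} + 21990 \cdot \frac{1}{13542}\right) - 25969} = - \frac{48696}{\left(\frac{20406}{23327} + \frac{3665}{2257}\right) - 25969} = - \frac{48696}{\frac{131549797}{52649039} - 25969} = - \frac{48696}{- \frac{1367111343994}{52649039}} = \left(-48696\right) \left(- \frac{52649039}{1367111343994}\right) = \frac{1281898801572}{683555671997}$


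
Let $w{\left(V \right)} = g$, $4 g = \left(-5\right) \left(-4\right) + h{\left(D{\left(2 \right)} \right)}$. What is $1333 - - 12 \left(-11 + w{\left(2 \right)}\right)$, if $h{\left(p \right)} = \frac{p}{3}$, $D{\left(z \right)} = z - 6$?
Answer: $1257$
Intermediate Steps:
$D{\left(z \right)} = -6 + z$ ($D{\left(z \right)} = z - 6 = -6 + z$)
$h{\left(p \right)} = \frac{p}{3}$ ($h{\left(p \right)} = p \frac{1}{3} = \frac{p}{3}$)
$g = \frac{14}{3}$ ($g = \frac{\left(-5\right) \left(-4\right) + \frac{-6 + 2}{3}}{4} = \frac{20 + \frac{1}{3} \left(-4\right)}{4} = \frac{20 - \frac{4}{3}}{4} = \frac{1}{4} \cdot \frac{56}{3} = \frac{14}{3} \approx 4.6667$)
$w{\left(V \right)} = \frac{14}{3}$
$1333 - - 12 \left(-11 + w{\left(2 \right)}\right) = 1333 - - 12 \left(-11 + \frac{14}{3}\right) = 1333 - \left(-12\right) \left(- \frac{19}{3}\right) = 1333 - 76 = 1257$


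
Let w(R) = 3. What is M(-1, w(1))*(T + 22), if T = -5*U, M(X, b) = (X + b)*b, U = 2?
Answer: 72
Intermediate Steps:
M(X, b) = b*(X + b)
T = -10 (T = -5*2 = -10)
M(-1, w(1))*(T + 22) = (3*(-1 + 3))*(-10 + 22) = (3*2)*12 = 6*12 = 72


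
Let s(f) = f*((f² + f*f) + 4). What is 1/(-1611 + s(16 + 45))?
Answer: 1/452595 ≈ 2.2095e-6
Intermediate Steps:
s(f) = f*(4 + 2*f²) (s(f) = f*((f² + f²) + 4) = f*(2*f² + 4) = f*(4 + 2*f²))
1/(-1611 + s(16 + 45)) = 1/(-1611 + 2*(16 + 45)*(2 + (16 + 45)²)) = 1/(-1611 + 2*61*(2 + 61²)) = 1/(-1611 + 2*61*(2 + 3721)) = 1/(-1611 + 2*61*3723) = 1/(-1611 + 454206) = 1/452595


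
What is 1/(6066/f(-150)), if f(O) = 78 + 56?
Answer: 67/3033 ≈ 0.022090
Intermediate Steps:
f(O) = 134
1/(6066/f(-150)) = 1/(6066/134) = 1/(6066*(1/134)) = 1/(3033/67) = 67/3033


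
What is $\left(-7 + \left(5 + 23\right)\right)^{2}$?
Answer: $441$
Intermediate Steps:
$\left(-7 + \left(5 + 23\right)\right)^{2} = \left(-7 + 28\right)^{2} = 21^{2} = 441$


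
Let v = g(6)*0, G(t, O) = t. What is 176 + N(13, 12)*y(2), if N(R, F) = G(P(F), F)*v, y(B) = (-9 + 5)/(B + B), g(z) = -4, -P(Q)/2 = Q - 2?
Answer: 176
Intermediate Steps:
P(Q) = 4 - 2*Q (P(Q) = -2*(Q - 2) = -2*(-2 + Q) = 4 - 2*Q)
v = 0 (v = -4*0 = 0)
y(B) = -2/B (y(B) = -4*1/(2*B) = -2/B)
N(R, F) = 0 (N(R, F) = (4 - 2*F)*0 = 0)
176 + N(13, 12)*y(2) = 176 + 0*(-2/2) = 176 + 0*(-2*½) = 176 + 0*(-1) = 176 + 0 = 176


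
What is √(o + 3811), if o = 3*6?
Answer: √3829 ≈ 61.879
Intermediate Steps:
o = 18
√(o + 3811) = √(18 + 3811) = √3829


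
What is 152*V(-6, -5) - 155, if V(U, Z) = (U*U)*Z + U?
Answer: -28427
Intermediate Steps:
V(U, Z) = U + Z*U**2 (V(U, Z) = U**2*Z + U = Z*U**2 + U = U + Z*U**2)
152*V(-6, -5) - 155 = 152*(-6*(1 - 6*(-5))) - 155 = 152*(-6*(1 + 30)) - 155 = 152*(-6*31) - 155 = 152*(-186) - 155 = -28272 - 155 = -28427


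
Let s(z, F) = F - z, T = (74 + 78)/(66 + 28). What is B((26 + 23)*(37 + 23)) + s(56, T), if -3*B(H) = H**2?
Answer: -135418956/47 ≈ -2.8813e+6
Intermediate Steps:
T = 76/47 (T = 152/94 = 152*(1/94) = 76/47 ≈ 1.6170)
B(H) = -H**2/3
B((26 + 23)*(37 + 23)) + s(56, T) = -(26 + 23)**2*(37 + 23)**2/3 + (76/47 - 1*56) = -(49*60)**2/3 + (76/47 - 56) = -1/3*2940**2 - 2556/47 = -1/3*8643600 - 2556/47 = -2881200 - 2556/47 = -135418956/47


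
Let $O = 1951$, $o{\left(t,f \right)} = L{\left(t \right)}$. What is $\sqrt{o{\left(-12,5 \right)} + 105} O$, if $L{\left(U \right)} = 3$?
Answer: $11706 \sqrt{3} \approx 20275.0$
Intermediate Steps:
$o{\left(t,f \right)} = 3$
$\sqrt{o{\left(-12,5 \right)} + 105} O = \sqrt{3 + 105} \cdot 1951 = \sqrt{108} \cdot 1951 = 6 \sqrt{3} \cdot 1951 = 11706 \sqrt{3}$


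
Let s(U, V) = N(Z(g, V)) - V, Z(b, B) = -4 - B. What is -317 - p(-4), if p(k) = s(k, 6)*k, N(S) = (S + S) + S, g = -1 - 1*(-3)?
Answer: -461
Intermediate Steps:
g = 2 (g = -1 + 3 = 2)
N(S) = 3*S (N(S) = 2*S + S = 3*S)
s(U, V) = -12 - 4*V (s(U, V) = 3*(-4 - V) - V = (-12 - 3*V) - V = -12 - 4*V)
p(k) = -36*k (p(k) = (-12 - 4*6)*k = (-12 - 24)*k = -36*k)
-317 - p(-4) = -317 - (-36)*(-4) = -317 - 1*144 = -317 - 144 = -461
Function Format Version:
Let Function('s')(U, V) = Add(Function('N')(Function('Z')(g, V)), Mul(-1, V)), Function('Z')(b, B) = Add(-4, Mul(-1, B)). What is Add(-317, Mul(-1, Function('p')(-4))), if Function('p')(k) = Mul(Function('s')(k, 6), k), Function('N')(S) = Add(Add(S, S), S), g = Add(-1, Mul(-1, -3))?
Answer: -461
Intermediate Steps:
g = 2 (g = Add(-1, 3) = 2)
Function('N')(S) = Mul(3, S) (Function('N')(S) = Add(Mul(2, S), S) = Mul(3, S))
Function('s')(U, V) = Add(-12, Mul(-4, V)) (Function('s')(U, V) = Add(Mul(3, Add(-4, Mul(-1, V))), Mul(-1, V)) = Add(Add(-12, Mul(-3, V)), Mul(-1, V)) = Add(-12, Mul(-4, V)))
Function('p')(k) = Mul(-36, k) (Function('p')(k) = Mul(Add(-12, Mul(-4, 6)), k) = Mul(Add(-12, -24), k) = Mul(-36, k))
Add(-317, Mul(-1, Function('p')(-4))) = Add(-317, Mul(-1, Mul(-36, -4))) = Add(-317, Mul(-1, 144)) = Add(-317, -144) = -461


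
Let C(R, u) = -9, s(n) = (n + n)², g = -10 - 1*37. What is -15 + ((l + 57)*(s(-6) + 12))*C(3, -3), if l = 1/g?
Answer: -3760617/47 ≈ -80013.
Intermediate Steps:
g = -47 (g = -10 - 37 = -47)
s(n) = 4*n² (s(n) = (2*n)² = 4*n²)
l = -1/47 (l = 1/(-47) = -1/47 ≈ -0.021277)
-15 + ((l + 57)*(s(-6) + 12))*C(3, -3) = -15 + ((-1/47 + 57)*(4*(-6)² + 12))*(-9) = -15 + (2678*(4*36 + 12)/47)*(-9) = -15 + (2678*(144 + 12)/47)*(-9) = -15 + ((2678/47)*156)*(-9) = -15 + (417768/47)*(-9) = -15 - 3759912/47 = -3760617/47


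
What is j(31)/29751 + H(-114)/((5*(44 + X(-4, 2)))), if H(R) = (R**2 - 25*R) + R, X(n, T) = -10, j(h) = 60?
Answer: 78008822/842945 ≈ 92.543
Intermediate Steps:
H(R) = R**2 - 24*R
j(31)/29751 + H(-114)/((5*(44 + X(-4, 2)))) = 60/29751 + (-114*(-24 - 114))/((5*(44 - 10))) = 60*(1/29751) + (-114*(-138))/((5*34)) = 20/9917 + 15732/170 = 20/9917 + 15732*(1/170) = 20/9917 + 7866/85 = 78008822/842945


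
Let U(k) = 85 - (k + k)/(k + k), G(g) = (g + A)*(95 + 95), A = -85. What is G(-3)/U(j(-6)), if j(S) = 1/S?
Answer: -4180/21 ≈ -199.05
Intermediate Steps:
G(g) = -16150 + 190*g (G(g) = (g - 85)*(95 + 95) = (-85 + g)*190 = -16150 + 190*g)
U(k) = 84 (U(k) = 85 - 2*k/(2*k) = 85 - 2*k*1/(2*k) = 85 - 1*1 = 85 - 1 = 84)
G(-3)/U(j(-6)) = (-16150 + 190*(-3))/84 = (-16150 - 570)*(1/84) = -16720*1/84 = -4180/21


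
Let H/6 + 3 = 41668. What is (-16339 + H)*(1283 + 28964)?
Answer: 7067241797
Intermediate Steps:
H = 249990 (H = -18 + 6*41668 = -18 + 250008 = 249990)
(-16339 + H)*(1283 + 28964) = (-16339 + 249990)*(1283 + 28964) = 233651*30247 = 7067241797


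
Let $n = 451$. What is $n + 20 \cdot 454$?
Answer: $9531$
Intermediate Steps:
$n + 20 \cdot 454 = 451 + 20 \cdot 454 = 451 + 9080 = 9531$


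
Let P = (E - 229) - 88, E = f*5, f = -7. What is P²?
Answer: 123904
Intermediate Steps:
E = -35 (E = -7*5 = -35)
P = -352 (P = (-35 - 229) - 88 = -264 - 88 = -352)
P² = (-352)² = 123904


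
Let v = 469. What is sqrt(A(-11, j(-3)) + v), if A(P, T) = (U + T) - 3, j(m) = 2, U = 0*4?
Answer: 6*sqrt(13) ≈ 21.633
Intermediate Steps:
U = 0
A(P, T) = -3 + T (A(P, T) = (0 + T) - 3 = T - 3 = -3 + T)
sqrt(A(-11, j(-3)) + v) = sqrt((-3 + 2) + 469) = sqrt(-1 + 469) = sqrt(468) = 6*sqrt(13)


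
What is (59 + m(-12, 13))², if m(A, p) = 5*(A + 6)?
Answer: 841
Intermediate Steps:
m(A, p) = 30 + 5*A (m(A, p) = 5*(6 + A) = 30 + 5*A)
(59 + m(-12, 13))² = (59 + (30 + 5*(-12)))² = (59 + (30 - 60))² = (59 - 30)² = 29² = 841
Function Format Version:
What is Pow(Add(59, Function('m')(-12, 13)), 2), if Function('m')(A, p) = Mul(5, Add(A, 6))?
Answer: 841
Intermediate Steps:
Function('m')(A, p) = Add(30, Mul(5, A)) (Function('m')(A, p) = Mul(5, Add(6, A)) = Add(30, Mul(5, A)))
Pow(Add(59, Function('m')(-12, 13)), 2) = Pow(Add(59, Add(30, Mul(5, -12))), 2) = Pow(Add(59, Add(30, -60)), 2) = Pow(Add(59, -30), 2) = Pow(29, 2) = 841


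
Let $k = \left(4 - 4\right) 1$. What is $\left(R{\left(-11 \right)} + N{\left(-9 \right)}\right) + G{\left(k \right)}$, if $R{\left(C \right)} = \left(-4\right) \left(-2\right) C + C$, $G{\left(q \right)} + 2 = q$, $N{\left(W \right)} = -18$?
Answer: $-119$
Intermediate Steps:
$k = 0$ ($k = 0 \cdot 1 = 0$)
$G{\left(q \right)} = -2 + q$
$R{\left(C \right)} = 9 C$ ($R{\left(C \right)} = 8 C + C = 9 C$)
$\left(R{\left(-11 \right)} + N{\left(-9 \right)}\right) + G{\left(k \right)} = \left(9 \left(-11\right) - 18\right) + \left(-2 + 0\right) = \left(-99 - 18\right) - 2 = -117 - 2 = -119$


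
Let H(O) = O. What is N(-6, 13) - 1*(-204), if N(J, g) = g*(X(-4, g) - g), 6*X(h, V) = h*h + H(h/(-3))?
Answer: 653/9 ≈ 72.556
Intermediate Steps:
X(h, V) = -h/18 + h²/6 (X(h, V) = (h*h + h/(-3))/6 = (h² + h*(-⅓))/6 = (h² - h/3)/6 = -h/18 + h²/6)
N(J, g) = g*(26/9 - g) (N(J, g) = g*((1/18)*(-4)*(-1 + 3*(-4)) - g) = g*((1/18)*(-4)*(-1 - 12) - g) = g*((1/18)*(-4)*(-13) - g) = g*(26/9 - g))
N(-6, 13) - 1*(-204) = (⅑)*13*(26 - 9*13) - 1*(-204) = (⅑)*13*(26 - 117) + 204 = (⅑)*13*(-91) + 204 = -1183/9 + 204 = 653/9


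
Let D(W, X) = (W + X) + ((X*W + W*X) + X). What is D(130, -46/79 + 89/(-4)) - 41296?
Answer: -7449393/158 ≈ -47148.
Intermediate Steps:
D(W, X) = W + 2*X + 2*W*X (D(W, X) = (W + X) + ((W*X + W*X) + X) = (W + X) + (2*W*X + X) = (W + X) + (X + 2*W*X) = W + 2*X + 2*W*X)
D(130, -46/79 + 89/(-4)) - 41296 = (130 + 2*(-46/79 + 89/(-4)) + 2*130*(-46/79 + 89/(-4))) - 41296 = (130 + 2*(-46*1/79 + 89*(-1/4)) + 2*130*(-46*1/79 + 89*(-1/4))) - 41296 = (130 + 2*(-46/79 - 89/4) + 2*130*(-46/79 - 89/4)) - 41296 = (130 + 2*(-7215/316) + 2*130*(-7215/316)) - 41296 = (130 - 7215/158 - 468975/79) - 41296 = -924625/158 - 41296 = -7449393/158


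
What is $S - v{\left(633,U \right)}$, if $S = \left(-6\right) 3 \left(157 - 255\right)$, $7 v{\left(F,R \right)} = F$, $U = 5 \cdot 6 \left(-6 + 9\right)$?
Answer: $\frac{11715}{7} \approx 1673.6$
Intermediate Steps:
$U = 90$ ($U = 30 \cdot 3 = 90$)
$v{\left(F,R \right)} = \frac{F}{7}$
$S = 1764$ ($S = \left(-18\right) \left(-98\right) = 1764$)
$S - v{\left(633,U \right)} = 1764 - \frac{1}{7} \cdot 633 = 1764 - \frac{633}{7} = \frac{11715}{7}$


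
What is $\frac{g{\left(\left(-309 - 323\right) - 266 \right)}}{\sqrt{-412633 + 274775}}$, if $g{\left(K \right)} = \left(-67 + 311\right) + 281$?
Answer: $- \frac{75 i \sqrt{137858}}{19694} \approx - 1.414 i$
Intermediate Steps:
$g{\left(K \right)} = 525$ ($g{\left(K \right)} = 244 + 281 = 525$)
$\frac{g{\left(\left(-309 - 323\right) - 266 \right)}}{\sqrt{-412633 + 274775}} = \frac{525}{\sqrt{-412633 + 274775}} = \frac{525}{\sqrt{-137858}} = \frac{525}{i \sqrt{137858}} = 525 \left(- \frac{i \sqrt{137858}}{137858}\right) = - \frac{75 i \sqrt{137858}}{19694}$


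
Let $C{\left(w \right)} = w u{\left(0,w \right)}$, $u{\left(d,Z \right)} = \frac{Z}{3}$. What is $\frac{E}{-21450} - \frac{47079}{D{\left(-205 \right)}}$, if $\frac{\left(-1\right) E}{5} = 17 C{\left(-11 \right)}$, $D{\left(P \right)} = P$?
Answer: $\frac{11024153}{47970} \approx 229.81$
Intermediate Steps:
$u{\left(d,Z \right)} = \frac{Z}{3}$ ($u{\left(d,Z \right)} = Z \frac{1}{3} = \frac{Z}{3}$)
$C{\left(w \right)} = \frac{w^{2}}{3}$ ($C{\left(w \right)} = w \frac{w}{3} = \frac{w^{2}}{3}$)
$E = - \frac{10285}{3}$ ($E = - 5 \cdot 17 \frac{\left(-11\right)^{2}}{3} = - 5 \cdot 17 \cdot \frac{1}{3} \cdot 121 = - 5 \cdot 17 \cdot \frac{121}{3} = \left(-5\right) \frac{2057}{3} = - \frac{10285}{3} \approx -3428.3$)
$\frac{E}{-21450} - \frac{47079}{D{\left(-205 \right)}} = - \frac{10285}{3 \left(-21450\right)} - \frac{47079}{-205} = \left(- \frac{10285}{3}\right) \left(- \frac{1}{21450}\right) - - \frac{47079}{205} = \frac{187}{1170} + \frac{47079}{205} = \frac{11024153}{47970}$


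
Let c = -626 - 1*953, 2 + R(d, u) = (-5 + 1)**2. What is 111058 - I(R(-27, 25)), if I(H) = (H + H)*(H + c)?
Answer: 154878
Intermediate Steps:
R(d, u) = 14 (R(d, u) = -2 + (-5 + 1)**2 = -2 + (-4)**2 = -2 + 16 = 14)
c = -1579 (c = -626 - 953 = -1579)
I(H) = 2*H*(-1579 + H) (I(H) = (H + H)*(H - 1579) = (2*H)*(-1579 + H) = 2*H*(-1579 + H))
111058 - I(R(-27, 25)) = 111058 - 2*14*(-1579 + 14) = 111058 - 2*14*(-1565) = 111058 - 1*(-43820) = 111058 + 43820 = 154878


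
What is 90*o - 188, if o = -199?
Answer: -18098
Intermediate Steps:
90*o - 188 = 90*(-199) - 188 = -17910 - 188 = -18098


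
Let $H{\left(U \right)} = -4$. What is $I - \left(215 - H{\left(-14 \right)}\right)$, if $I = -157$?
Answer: $-376$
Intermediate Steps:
$I - \left(215 - H{\left(-14 \right)}\right) = -157 - \left(215 - -4\right) = -157 - 219 = -376$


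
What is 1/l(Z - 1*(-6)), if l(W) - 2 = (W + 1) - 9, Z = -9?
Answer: -1/9 ≈ -0.11111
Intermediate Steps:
l(W) = -6 + W (l(W) = 2 + ((W + 1) - 9) = 2 + ((1 + W) - 9) = 2 + (-8 + W) = -6 + W)
1/l(Z - 1*(-6)) = 1/(-6 + (-9 - 1*(-6))) = 1/(-6 + (-9 + 6)) = 1/(-6 - 3) = 1/(-9) = -1/9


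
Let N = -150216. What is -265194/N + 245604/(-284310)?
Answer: 1069545991/1186330860 ≈ 0.90156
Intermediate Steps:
-265194/N + 245604/(-284310) = -265194/(-150216) + 245604/(-284310) = -265194*(-1/150216) + 245604*(-1/284310) = 44199/25036 - 40934/47385 = 1069545991/1186330860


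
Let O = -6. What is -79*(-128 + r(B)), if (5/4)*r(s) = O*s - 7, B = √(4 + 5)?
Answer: 11692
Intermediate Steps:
B = 3 (B = √9 = 3)
r(s) = -28/5 - 24*s/5 (r(s) = 4*(-6*s - 7)/5 = 4*(-7 - 6*s)/5 = -28/5 - 24*s/5)
-79*(-128 + r(B)) = -79*(-128 + (-28/5 - 24/5*3)) = -79*(-128 + (-28/5 - 72/5)) = -79*(-128 - 20) = -79*(-148) = 11692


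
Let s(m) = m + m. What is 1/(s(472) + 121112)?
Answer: 1/122056 ≈ 8.1930e-6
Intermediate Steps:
s(m) = 2*m
1/(s(472) + 121112) = 1/(2*472 + 121112) = 1/(944 + 121112) = 1/122056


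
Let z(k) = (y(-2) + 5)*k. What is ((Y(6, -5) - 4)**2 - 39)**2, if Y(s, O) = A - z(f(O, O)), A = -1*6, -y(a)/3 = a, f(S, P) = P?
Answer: 3944196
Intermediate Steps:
y(a) = -3*a
A = -6
z(k) = 11*k (z(k) = (-3*(-2) + 5)*k = (6 + 5)*k = 11*k)
Y(s, O) = -6 - 11*O
((Y(6, -5) - 4)**2 - 39)**2 = (((-6 - 11*(-5)) - 4)**2 - 39)**2 = (((-6 + 55) - 4)**2 - 39)**2 = ((49 - 4)**2 - 39)**2 = (45**2 - 39)**2 = (2025 - 39)**2 = 1986**2 = 3944196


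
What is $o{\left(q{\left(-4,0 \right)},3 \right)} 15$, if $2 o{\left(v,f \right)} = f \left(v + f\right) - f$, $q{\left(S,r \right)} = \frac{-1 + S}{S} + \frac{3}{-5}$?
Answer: $\frac{477}{8} \approx 59.625$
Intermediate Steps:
$q{\left(S,r \right)} = - \frac{3}{5} + \frac{-1 + S}{S}$ ($q{\left(S,r \right)} = \frac{-1 + S}{S} + 3 \left(- \frac{1}{5}\right) = \frac{-1 + S}{S} - \frac{3}{5} = - \frac{3}{5} + \frac{-1 + S}{S}$)
$o{\left(v,f \right)} = - \frac{f}{2} + \frac{f \left(f + v\right)}{2}$ ($o{\left(v,f \right)} = \frac{f \left(v + f\right) - f}{2} = \frac{f \left(f + v\right) - f}{2} = \frac{- f + f \left(f + v\right)}{2} = - \frac{f}{2} + \frac{f \left(f + v\right)}{2}$)
$o{\left(q{\left(-4,0 \right)},3 \right)} 15 = \frac{1}{2} \cdot 3 \left(-1 + 3 + \left(\frac{2}{5} - \frac{1}{-4}\right)\right) 15 = \frac{1}{2} \cdot 3 \left(-1 + 3 + \left(\frac{2}{5} - - \frac{1}{4}\right)\right) 15 = \frac{1}{2} \cdot 3 \left(-1 + 3 + \left(\frac{2}{5} + \frac{1}{4}\right)\right) 15 = \frac{1}{2} \cdot 3 \left(-1 + 3 + \frac{13}{20}\right) 15 = \frac{1}{2} \cdot 3 \cdot \frac{53}{20} \cdot 15 = \frac{159}{40} \cdot 15 = \frac{477}{8}$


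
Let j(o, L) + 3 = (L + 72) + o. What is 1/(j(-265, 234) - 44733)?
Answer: -1/44695 ≈ -2.2374e-5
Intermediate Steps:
j(o, L) = 69 + L + o (j(o, L) = -3 + ((L + 72) + o) = -3 + ((72 + L) + o) = -3 + (72 + L + o) = 69 + L + o)
1/(j(-265, 234) - 44733) = 1/((69 + 234 - 265) - 44733) = 1/(38 - 44733) = 1/(-44695) = -1/44695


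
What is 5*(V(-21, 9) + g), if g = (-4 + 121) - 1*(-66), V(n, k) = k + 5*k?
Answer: 1185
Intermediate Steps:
V(n, k) = 6*k
g = 183 (g = 117 + 66 = 183)
5*(V(-21, 9) + g) = 5*(6*9 + 183) = 5*(54 + 183) = 5*237 = 1185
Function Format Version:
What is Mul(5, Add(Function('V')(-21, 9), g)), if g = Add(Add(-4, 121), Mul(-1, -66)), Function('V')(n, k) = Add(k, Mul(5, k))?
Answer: 1185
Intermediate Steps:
Function('V')(n, k) = Mul(6, k)
g = 183 (g = Add(117, 66) = 183)
Mul(5, Add(Function('V')(-21, 9), g)) = Mul(5, Add(Mul(6, 9), 183)) = Mul(5, Add(54, 183)) = Mul(5, 237) = 1185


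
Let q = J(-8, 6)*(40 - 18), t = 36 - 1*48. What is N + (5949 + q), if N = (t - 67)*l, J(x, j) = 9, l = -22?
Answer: 7885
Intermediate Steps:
t = -12 (t = 36 - 48 = -12)
q = 198 (q = 9*(40 - 18) = 9*22 = 198)
N = 1738 (N = (-12 - 67)*(-22) = -79*(-22) = 1738)
N + (5949 + q) = 1738 + (5949 + 198) = 1738 + 6147 = 7885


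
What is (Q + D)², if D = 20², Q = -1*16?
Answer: 147456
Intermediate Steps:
Q = -16
D = 400
(Q + D)² = (-16 + 400)² = 384² = 147456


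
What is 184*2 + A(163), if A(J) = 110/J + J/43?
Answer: 2610611/7009 ≈ 372.47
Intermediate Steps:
A(J) = 110/J + J/43 (A(J) = 110/J + J*(1/43) = 110/J + J/43)
184*2 + A(163) = 184*2 + (110/163 + (1/43)*163) = 368 + (110*(1/163) + 163/43) = 368 + (110/163 + 163/43) = 368 + 31299/7009 = 2610611/7009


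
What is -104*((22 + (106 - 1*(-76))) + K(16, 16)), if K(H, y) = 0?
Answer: -21216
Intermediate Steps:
-104*((22 + (106 - 1*(-76))) + K(16, 16)) = -104*((22 + (106 - 1*(-76))) + 0) = -104*((22 + (106 + 76)) + 0) = -104*((22 + 182) + 0) = -104*(204 + 0) = -104*204 = -21216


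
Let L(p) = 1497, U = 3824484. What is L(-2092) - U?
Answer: -3822987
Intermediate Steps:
L(-2092) - U = 1497 - 1*3824484 = 1497 - 3824484 = -3822987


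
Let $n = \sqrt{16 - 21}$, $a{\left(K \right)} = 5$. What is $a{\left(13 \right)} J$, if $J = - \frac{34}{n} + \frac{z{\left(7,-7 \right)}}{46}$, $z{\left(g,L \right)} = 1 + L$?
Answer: $- \frac{15}{23} + 34 i \sqrt{5} \approx -0.65217 + 76.026 i$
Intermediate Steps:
$n = i \sqrt{5}$ ($n = \sqrt{-5} = i \sqrt{5} \approx 2.2361 i$)
$J = - \frac{3}{23} + \frac{34 i \sqrt{5}}{5}$ ($J = - \frac{34}{i \sqrt{5}} + \frac{1 - 7}{46} = - 34 \left(- \frac{i \sqrt{5}}{5}\right) - \frac{3}{23} = \frac{34 i \sqrt{5}}{5} - \frac{3}{23} = - \frac{3}{23} + \frac{34 i \sqrt{5}}{5} \approx -0.13043 + 15.205 i$)
$a{\left(13 \right)} J = 5 \left(- \frac{3}{23} + \frac{34 i \sqrt{5}}{5}\right) = - \frac{15}{23} + 34 i \sqrt{5}$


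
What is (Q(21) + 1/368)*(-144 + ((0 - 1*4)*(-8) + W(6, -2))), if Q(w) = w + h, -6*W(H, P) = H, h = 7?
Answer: -1164465/368 ≈ -3164.3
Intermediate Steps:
W(H, P) = -H/6
Q(w) = 7 + w (Q(w) = w + 7 = 7 + w)
(Q(21) + 1/368)*(-144 + ((0 - 1*4)*(-8) + W(6, -2))) = ((7 + 21) + 1/368)*(-144 + ((0 - 1*4)*(-8) - 1/6*6)) = (28 + 1/368)*(-144 + ((0 - 4)*(-8) - 1)) = 10305*(-144 + (-4*(-8) - 1))/368 = 10305*(-144 + (32 - 1))/368 = 10305*(-144 + 31)/368 = (10305/368)*(-113) = -1164465/368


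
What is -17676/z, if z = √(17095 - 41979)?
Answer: 8838*I*√6221/6221 ≈ 112.05*I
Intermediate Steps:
z = 2*I*√6221 (z = √(-24884) = 2*I*√6221 ≈ 157.75*I)
-17676/z = -17676*(-I*√6221/12442) = -(-8838)*I*√6221/6221 = 8838*I*√6221/6221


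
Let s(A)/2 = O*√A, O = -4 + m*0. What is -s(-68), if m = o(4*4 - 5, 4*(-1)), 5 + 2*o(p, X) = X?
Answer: 16*I*√17 ≈ 65.97*I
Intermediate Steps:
o(p, X) = -5/2 + X/2
m = -9/2 (m = -5/2 + (4*(-1))/2 = -5/2 + (½)*(-4) = -5/2 - 2 = -9/2 ≈ -4.5000)
O = -4 (O = -4 - 9/2*0 = -4 + 0 = -4)
s(A) = -8*√A (s(A) = 2*(-4*√A) = -8*√A)
-s(-68) = -(-8)*√(-68) = -(-8)*2*I*√17 = -(-16)*I*√17 = 16*I*√17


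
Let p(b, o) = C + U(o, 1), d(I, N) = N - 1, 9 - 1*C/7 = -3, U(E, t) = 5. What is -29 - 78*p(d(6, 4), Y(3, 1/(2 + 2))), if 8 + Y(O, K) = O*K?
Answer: -6971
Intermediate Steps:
Y(O, K) = -8 + K*O (Y(O, K) = -8 + O*K = -8 + K*O)
C = 84 (C = 63 - 7*(-3) = 63 + 21 = 84)
d(I, N) = -1 + N
p(b, o) = 89 (p(b, o) = 84 + 5 = 89)
-29 - 78*p(d(6, 4), Y(3, 1/(2 + 2))) = -29 - 78*89 = -29 - 6942 = -6971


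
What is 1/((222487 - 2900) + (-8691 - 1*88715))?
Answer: 1/122181 ≈ 8.1846e-6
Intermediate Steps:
1/((222487 - 2900) + (-8691 - 1*88715)) = 1/(219587 + (-8691 - 88715)) = 1/(219587 - 97406) = 1/122181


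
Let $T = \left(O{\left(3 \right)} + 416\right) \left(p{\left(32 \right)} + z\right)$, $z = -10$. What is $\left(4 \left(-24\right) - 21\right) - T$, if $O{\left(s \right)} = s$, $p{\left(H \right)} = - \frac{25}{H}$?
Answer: $\frac{140811}{32} \approx 4400.3$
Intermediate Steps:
$T = - \frac{144555}{32}$ ($T = \left(3 + 416\right) \left(- \frac{25}{32} - 10\right) = 419 \left(\left(-25\right) \frac{1}{32} - 10\right) = 419 \left(- \frac{25}{32} - 10\right) = 419 \left(- \frac{345}{32}\right) = - \frac{144555}{32} \approx -4517.3$)
$\left(4 \left(-24\right) - 21\right) - T = \left(4 \left(-24\right) - 21\right) - - \frac{144555}{32} = \left(-96 - 21\right) + \frac{144555}{32} = -117 + \frac{144555}{32} = \frac{140811}{32}$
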